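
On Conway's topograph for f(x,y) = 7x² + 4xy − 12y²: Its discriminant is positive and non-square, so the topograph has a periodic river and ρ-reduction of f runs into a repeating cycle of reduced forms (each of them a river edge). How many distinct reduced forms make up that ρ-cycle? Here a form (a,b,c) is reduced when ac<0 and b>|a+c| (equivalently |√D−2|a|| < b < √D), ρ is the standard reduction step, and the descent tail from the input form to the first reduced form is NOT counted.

D = 352, ⌊√D⌋ = 18
descent: ρ → (-12,-4,7)
descent: ρ → (7,18,-1)  [lands on river]
river: ρ → (-1,18,7)
river: ρ → (7,10,-9)
river: ρ → (-9,8,8)
river: ρ → (8,8,-9)
river: ρ → (-9,10,7)
ρ-cycle length = 6 (tail of 2 descent steps not counted)

6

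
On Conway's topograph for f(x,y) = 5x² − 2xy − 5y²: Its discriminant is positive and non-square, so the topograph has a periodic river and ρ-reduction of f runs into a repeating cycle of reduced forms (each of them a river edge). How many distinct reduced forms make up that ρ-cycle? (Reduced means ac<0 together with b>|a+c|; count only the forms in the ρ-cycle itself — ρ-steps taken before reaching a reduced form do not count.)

D = 104, ⌊√D⌋ = 10
descent: ρ → (-5,2,5)  [lands on river]
river: ρ → (5,8,-2)
river: ρ → (-2,8,5)
river: ρ → (5,2,-5)
river: ρ → (-5,8,2)
river: ρ → (2,8,-5)
ρ-cycle length = 6 (tail of 1 descent step not counted)

6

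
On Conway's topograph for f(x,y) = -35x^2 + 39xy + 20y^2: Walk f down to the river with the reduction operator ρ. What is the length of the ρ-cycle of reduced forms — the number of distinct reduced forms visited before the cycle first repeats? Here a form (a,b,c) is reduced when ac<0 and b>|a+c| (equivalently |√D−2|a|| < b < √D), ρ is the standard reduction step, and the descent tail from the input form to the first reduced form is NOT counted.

D = 4321, ⌊√D⌋ = 65
river: ρ → (20,41,-33)
river: ρ → (-33,25,28)
river: ρ → (28,31,-30)
river: ρ → (-30,29,29)
river: ρ → (29,29,-30)
river: ρ → (-30,31,28)
river: ρ → (28,25,-33)
river: ρ → (-33,41,20)
river: ρ → (20,39,-35)
river: ρ → (-35,31,24)
river: ρ → (24,65,-1)
river: ρ → (-1,65,24)
river: ρ → (24,31,-35)
river: ρ → (-35,39,20)
ρ-cycle length = 14 (tail of 0 descent steps not counted)

14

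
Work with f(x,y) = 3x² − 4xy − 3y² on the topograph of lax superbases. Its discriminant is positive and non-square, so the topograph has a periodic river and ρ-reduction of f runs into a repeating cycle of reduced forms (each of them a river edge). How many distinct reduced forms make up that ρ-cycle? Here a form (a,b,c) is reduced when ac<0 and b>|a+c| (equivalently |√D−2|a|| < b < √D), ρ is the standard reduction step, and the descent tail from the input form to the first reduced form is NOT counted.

D = 52, ⌊√D⌋ = 7
descent: ρ → (-3,4,3)  [lands on river]
river: ρ → (3,2,-4)
river: ρ → (-4,6,1)
river: ρ → (1,6,-4)
river: ρ → (-4,2,3)
river: ρ → (3,4,-3)
river: ρ → (-3,2,4)
river: ρ → (4,6,-1)
river: ρ → (-1,6,4)
river: ρ → (4,2,-3)
ρ-cycle length = 10 (tail of 1 descent step not counted)

10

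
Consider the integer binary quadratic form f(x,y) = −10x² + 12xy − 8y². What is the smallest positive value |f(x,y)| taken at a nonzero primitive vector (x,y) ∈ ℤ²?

translate: b→8 (≡-12 mod 20), so (10,-12,8)→(10,8,6)
flip: (10,8,6)→(6,-8,10)
translate: b→4 (≡-8 mod 12), so (6,-8,10)→(6,4,8)
reduced (well bottom): (6,4,8) with a≤c, −a<b≤a
well minimum |f| = |-6| = 6 (negative-definite)

6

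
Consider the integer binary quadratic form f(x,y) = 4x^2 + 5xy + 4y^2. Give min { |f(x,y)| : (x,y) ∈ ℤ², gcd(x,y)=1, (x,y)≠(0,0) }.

translate: b→-3 (≡5 mod 8), so (4,5,4)→(4,-3,3)
flip: (4,-3,3)→(3,3,4)
reduced (well bottom): (3,3,4) with a≤c, −a<b≤a
well minimum = a = 3

3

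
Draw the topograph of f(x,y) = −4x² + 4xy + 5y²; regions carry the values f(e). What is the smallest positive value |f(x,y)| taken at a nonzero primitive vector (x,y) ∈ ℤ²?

river: ρ → (5,6,-3)
river: ρ → (-3,6,5)
river: ρ → (5,4,-4)
river: ρ → (-4,4,5)
closes: descent 0, river 4
min |a| on river = 3

3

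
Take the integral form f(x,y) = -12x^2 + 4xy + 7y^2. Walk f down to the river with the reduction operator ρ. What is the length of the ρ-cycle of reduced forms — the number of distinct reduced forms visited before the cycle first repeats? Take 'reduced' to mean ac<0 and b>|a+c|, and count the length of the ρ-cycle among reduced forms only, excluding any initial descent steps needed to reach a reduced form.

D = 352, ⌊√D⌋ = 18
descent: ρ → (7,10,-9)  [lands on river]
river: ρ → (-9,8,8)
river: ρ → (8,8,-9)
river: ρ → (-9,10,7)
river: ρ → (7,18,-1)
river: ρ → (-1,18,7)
ρ-cycle length = 6 (tail of 1 descent step not counted)

6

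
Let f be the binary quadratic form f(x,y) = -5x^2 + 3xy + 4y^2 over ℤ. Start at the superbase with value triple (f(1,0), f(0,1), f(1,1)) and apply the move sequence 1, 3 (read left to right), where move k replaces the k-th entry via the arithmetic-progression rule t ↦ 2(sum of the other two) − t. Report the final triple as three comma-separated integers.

start (-5,4,2) = (f(1,0),f(0,1),f(1,1))
replace slot 1: 2·(4+2) − (-5) = 17 → (17,4,2)
replace slot 3: 2·(17+4) − 2 = 40 → (17,4,40)

17,4,40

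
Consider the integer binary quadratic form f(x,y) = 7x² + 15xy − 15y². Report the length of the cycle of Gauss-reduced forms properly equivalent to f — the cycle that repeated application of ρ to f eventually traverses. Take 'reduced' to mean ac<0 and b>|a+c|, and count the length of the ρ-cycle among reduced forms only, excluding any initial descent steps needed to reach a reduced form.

D = 645, ⌊√D⌋ = 25
river: ρ → (-15,15,7)
river: ρ → (7,13,-17)
river: ρ → (-17,21,3)
river: ρ → (3,21,-17)
river: ρ → (-17,13,7)
river: ρ → (7,15,-15)
ρ-cycle length = 6 (tail of 0 descent steps not counted)

6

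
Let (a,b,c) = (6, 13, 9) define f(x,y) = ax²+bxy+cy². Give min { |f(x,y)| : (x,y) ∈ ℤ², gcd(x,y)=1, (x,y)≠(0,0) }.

translate: b→1 (≡13 mod 12), so (6,13,9)→(6,1,2)
flip: (6,1,2)→(2,-1,6)
reduced (well bottom): (2,-1,6) with a≤c, −a<b≤a
well minimum = a = 2

2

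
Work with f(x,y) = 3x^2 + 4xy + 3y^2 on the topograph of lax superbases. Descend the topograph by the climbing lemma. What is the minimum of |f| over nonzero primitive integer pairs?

translate: b→-2 (≡4 mod 6), so (3,4,3)→(3,-2,2)
flip: (3,-2,2)→(2,2,3)
reduced (well bottom): (2,2,3) with a≤c, −a<b≤a
well minimum = a = 2

2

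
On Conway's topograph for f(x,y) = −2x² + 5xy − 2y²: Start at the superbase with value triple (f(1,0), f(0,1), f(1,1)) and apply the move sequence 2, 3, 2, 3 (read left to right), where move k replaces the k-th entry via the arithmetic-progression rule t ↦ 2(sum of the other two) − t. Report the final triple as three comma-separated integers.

start (-2,-2,1) = (f(1,0),f(0,1),f(1,1))
replace slot 2: 2·((-2)+1) − (-2) = 0 → (-2,0,1)
replace slot 3: 2·((-2)+0) − 1 = -5 → (-2,0,-5)
replace slot 2: 2·((-2)+(-5)) − 0 = -14 → (-2,-14,-5)
replace slot 3: 2·((-2)+(-14)) − (-5) = -27 → (-2,-14,-27)

-2,-14,-27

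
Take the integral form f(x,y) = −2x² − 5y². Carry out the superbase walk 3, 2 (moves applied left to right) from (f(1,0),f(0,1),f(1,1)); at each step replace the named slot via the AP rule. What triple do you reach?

start (-2,-5,-7) = (f(1,0),f(0,1),f(1,1))
replace slot 3: 2·((-2)+(-5)) − (-7) = -7 → (-2,-5,-7)
replace slot 2: 2·((-2)+(-7)) − (-5) = -13 → (-2,-13,-7)

-2,-13,-7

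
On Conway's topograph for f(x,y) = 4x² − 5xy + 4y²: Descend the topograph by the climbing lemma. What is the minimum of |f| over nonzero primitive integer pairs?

translate: b→3 (≡-5 mod 8), so (4,-5,4)→(4,3,3)
flip: (4,3,3)→(3,-3,4)
translate: b→3 (≡-3 mod 6), so (3,-3,4)→(3,3,4)
reduced (well bottom): (3,3,4) with a≤c, −a<b≤a
well minimum = a = 3

3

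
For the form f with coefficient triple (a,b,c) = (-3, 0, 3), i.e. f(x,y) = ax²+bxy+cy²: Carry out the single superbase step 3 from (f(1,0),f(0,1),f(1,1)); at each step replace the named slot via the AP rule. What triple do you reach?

start (-3,3,0) = (f(1,0),f(0,1),f(1,1))
replace slot 3: 2·((-3)+3) − 0 = 0 → (-3,3,0)

-3,3,0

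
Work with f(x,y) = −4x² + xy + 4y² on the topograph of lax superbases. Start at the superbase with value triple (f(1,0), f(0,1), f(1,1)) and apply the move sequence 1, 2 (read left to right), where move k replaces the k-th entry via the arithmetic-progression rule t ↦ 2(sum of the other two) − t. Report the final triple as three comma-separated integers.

start (-4,4,1) = (f(1,0),f(0,1),f(1,1))
replace slot 1: 2·(4+1) − (-4) = 14 → (14,4,1)
replace slot 2: 2·(14+1) − 4 = 26 → (14,26,1)

14,26,1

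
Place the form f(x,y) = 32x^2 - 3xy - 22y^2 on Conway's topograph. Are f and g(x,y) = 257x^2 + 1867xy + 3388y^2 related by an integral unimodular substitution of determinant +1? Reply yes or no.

D₁ = 2825, D₂ = 2825
river cycle of f (length 38): (-22, 47, 7), (7, 51, -8), (-8, 45, 25), (25, 5, -28), (-28, 51, 2), (2, 53, -2), (-2, 51, 28), (28, 5, -25), (-25, 45, 8), (8, 51, -7), … (28 more)
river cycle of g (length 38): (-22, 47, 7), (7, 51, -8), (-8, 45, 25), (25, 5, -28), (-28, 51, 2), (2, 53, -2), (-2, 51, 28), (28, 5, -25), (-25, 45, 8), (8, 51, -7), … (28 more)
cycles coincide ⇒ equivalent

yes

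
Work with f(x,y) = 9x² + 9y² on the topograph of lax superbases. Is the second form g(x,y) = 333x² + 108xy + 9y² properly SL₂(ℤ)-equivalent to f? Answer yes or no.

D₁ = -324, D₂ = -324
f: reduced (well bottom): (9,0,9) with a≤c, −a<b≤a
g: flip: (333,108,9)→(9,-108,333)
g: translate: b→0 (≡-108 mod 18), so (9,-108,333)→(9,0,9)
g: reduced (well bottom): (9,0,9) with a≤c, −a<b≤a
reduced forms (9, 0, 9) vs (9, 0, 9) ⇒ equivalent

yes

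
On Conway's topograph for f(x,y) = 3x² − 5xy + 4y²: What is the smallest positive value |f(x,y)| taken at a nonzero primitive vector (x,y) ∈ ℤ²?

translate: b→1 (≡-5 mod 6), so (3,-5,4)→(3,1,2)
flip: (3,1,2)→(2,-1,3)
reduced (well bottom): (2,-1,3) with a≤c, −a<b≤a
well minimum = a = 2

2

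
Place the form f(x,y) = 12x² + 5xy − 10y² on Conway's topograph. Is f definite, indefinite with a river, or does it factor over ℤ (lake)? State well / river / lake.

D = b²−4ac = 5² − 4·12·(-10) = 505
D > 0 non-square ⇒ indefinite ⇒ periodic river

river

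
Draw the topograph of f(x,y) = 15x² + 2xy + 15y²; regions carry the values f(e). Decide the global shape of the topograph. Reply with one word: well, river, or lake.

D = b²−4ac = 2² − 4·15·15 = -896
D < 0 ⇒ definite ⇒ every region one sign ⇒ single well

well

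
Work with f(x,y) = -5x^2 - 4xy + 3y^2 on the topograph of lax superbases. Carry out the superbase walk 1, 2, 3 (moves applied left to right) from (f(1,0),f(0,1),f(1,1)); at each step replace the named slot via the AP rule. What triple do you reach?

start (-5,3,-6) = (f(1,0),f(0,1),f(1,1))
replace slot 1: 2·(3+(-6)) − (-5) = -1 → (-1,3,-6)
replace slot 2: 2·((-1)+(-6)) − 3 = -17 → (-1,-17,-6)
replace slot 3: 2·((-1)+(-17)) − (-6) = -30 → (-1,-17,-30)

-1,-17,-30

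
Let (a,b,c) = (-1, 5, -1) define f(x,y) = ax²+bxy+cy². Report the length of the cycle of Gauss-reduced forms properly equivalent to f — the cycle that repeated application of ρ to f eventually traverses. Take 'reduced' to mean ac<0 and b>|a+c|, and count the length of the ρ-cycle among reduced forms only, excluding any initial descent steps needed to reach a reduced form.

D = 21, ⌊√D⌋ = 4
descent: ρ → (-1,3,3)  [lands on river]
river: ρ → (3,3,-1)
ρ-cycle length = 2 (tail of 1 descent step not counted)

2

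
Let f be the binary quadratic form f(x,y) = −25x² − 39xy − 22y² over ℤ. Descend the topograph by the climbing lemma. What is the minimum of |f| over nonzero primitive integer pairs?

translate: b→-11 (≡39 mod 50), so (25,39,22)→(25,-11,8)
flip: (25,-11,8)→(8,11,25)
translate: b→-5 (≡11 mod 16), so (8,11,25)→(8,-5,22)
reduced (well bottom): (8,-5,22) with a≤c, −a<b≤a
well minimum |f| = |-8| = 8 (negative-definite)

8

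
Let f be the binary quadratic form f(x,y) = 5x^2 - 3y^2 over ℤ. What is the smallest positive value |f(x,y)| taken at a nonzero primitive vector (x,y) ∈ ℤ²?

descent: ρ → (-3,6,2)  [lands on river]
river: ρ → (2,6,-3)
closes: descent 1, river 2
min |a| on river = 2

2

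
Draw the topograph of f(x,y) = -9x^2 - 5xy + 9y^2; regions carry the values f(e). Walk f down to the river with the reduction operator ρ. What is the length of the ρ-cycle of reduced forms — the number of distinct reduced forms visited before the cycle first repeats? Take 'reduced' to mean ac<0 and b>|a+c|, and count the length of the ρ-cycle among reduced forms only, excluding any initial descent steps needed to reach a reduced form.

D = 349, ⌊√D⌋ = 18
descent: ρ → (9,5,-9)  [lands on river]
river: ρ → (-9,13,5)
river: ρ → (5,17,-3)
river: ρ → (-3,13,15)
river: ρ → (15,17,-1)
river: ρ → (-1,17,15)
river: ρ → (15,13,-3)
river: ρ → (-3,17,5)
river: ρ → (5,13,-9)
river: ρ → (-9,5,9)
river: ρ → (9,13,-5)
river: ρ → (-5,17,3)
river: ρ → (3,13,-15)
river: ρ → (-15,17,1)
river: ρ → (1,17,-15)
river: ρ → (-15,13,3)
river: ρ → (3,17,-5)
river: ρ → (-5,13,9)
ρ-cycle length = 18 (tail of 1 descent step not counted)

18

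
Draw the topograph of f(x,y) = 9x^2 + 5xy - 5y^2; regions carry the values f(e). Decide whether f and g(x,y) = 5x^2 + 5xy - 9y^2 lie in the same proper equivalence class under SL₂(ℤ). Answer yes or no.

D₁ = 205, D₂ = 205
river cycle of f (length 4): (-5, 5, 9), (9, 13, -1), (-1, 13, 9), (9, 5, -5)
river cycle of g (length 4): (-9, 13, 1), (1, 13, -9), (-9, 5, 5), (5, 5, -9)
cycles differ ⇒ inequivalent

no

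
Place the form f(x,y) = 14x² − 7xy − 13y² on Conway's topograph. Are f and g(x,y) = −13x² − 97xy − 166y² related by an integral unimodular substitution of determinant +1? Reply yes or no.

D₁ = 777, D₂ = 777
river cycle of f (length 6): (-13, 7, 14), (14, 21, -6), (-6, 27, 2), (2, 25, -19), (-19, 13, 8), (8, 19, -13)
river cycle of g (length 6): (-13, 7, 14), (14, 21, -6), (-6, 27, 2), (2, 25, -19), (-19, 13, 8), (8, 19, -13)
cycles coincide ⇒ equivalent

yes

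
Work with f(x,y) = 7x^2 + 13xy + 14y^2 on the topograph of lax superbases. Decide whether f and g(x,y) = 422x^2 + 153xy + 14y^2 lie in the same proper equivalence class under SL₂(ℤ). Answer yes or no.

D₁ = -223, D₂ = -223
f: translate: b→-1 (≡13 mod 14), so (7,13,14)→(7,-1,8)
f: reduced (well bottom): (7,-1,8) with a≤c, −a<b≤a
g: flip: (422,153,14)→(14,-153,422)
g: translate: b→-13 (≡-153 mod 28), so (14,-153,422)→(14,-13,7)
g: flip: (14,-13,7)→(7,13,14)
g: translate: b→-1 (≡13 mod 14), so (7,13,14)→(7,-1,8)
g: reduced (well bottom): (7,-1,8) with a≤c, −a<b≤a
reduced forms (7, -1, 8) vs (7, -1, 8) ⇒ equivalent

yes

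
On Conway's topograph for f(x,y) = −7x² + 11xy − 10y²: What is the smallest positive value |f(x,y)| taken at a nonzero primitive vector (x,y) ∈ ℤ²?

translate: b→3 (≡-11 mod 14), so (7,-11,10)→(7,3,6)
flip: (7,3,6)→(6,-3,7)
reduced (well bottom): (6,-3,7) with a≤c, −a<b≤a
well minimum |f| = |-6| = 6 (negative-definite)

6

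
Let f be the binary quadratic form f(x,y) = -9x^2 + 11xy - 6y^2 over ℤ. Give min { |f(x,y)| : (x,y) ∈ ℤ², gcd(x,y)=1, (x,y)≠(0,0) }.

translate: b→7 (≡-11 mod 18), so (9,-11,6)→(9,7,4)
flip: (9,7,4)→(4,-7,9)
translate: b→1 (≡-7 mod 8), so (4,-7,9)→(4,1,6)
reduced (well bottom): (4,1,6) with a≤c, −a<b≤a
well minimum |f| = |-4| = 4 (negative-definite)

4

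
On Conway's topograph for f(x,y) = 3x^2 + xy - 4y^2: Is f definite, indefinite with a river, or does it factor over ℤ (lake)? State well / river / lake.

D = b²−4ac = 1² − 4·3·(-4) = 49
D = 7² is a perfect square ⇒ form factors over ℤ ⇒ lakes

lake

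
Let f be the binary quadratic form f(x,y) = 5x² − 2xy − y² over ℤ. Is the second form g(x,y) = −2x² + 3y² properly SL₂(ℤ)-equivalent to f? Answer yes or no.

D₁ = 24, D₂ = 24
river cycle of f (length 2): (-1, 4, 2), (2, 4, -1)
river cycle of g (length 2): (-2, 4, 1), (1, 4, -2)
cycles differ ⇒ inequivalent

no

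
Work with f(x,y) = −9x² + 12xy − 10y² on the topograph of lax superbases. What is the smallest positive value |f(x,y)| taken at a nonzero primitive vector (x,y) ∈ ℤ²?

translate: b→6 (≡-12 mod 18), so (9,-12,10)→(9,6,7)
flip: (9,6,7)→(7,-6,9)
reduced (well bottom): (7,-6,9) with a≤c, −a<b≤a
well minimum |f| = |-7| = 7 (negative-definite)

7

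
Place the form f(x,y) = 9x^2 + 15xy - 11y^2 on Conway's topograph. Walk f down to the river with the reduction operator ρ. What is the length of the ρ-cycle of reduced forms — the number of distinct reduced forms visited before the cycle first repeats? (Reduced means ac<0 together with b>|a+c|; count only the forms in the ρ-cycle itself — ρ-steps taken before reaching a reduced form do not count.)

D = 621, ⌊√D⌋ = 24
river: ρ → (-11,7,13)
river: ρ → (13,19,-5)
river: ρ → (-5,21,9)
river: ρ → (9,15,-11)
ρ-cycle length = 4 (tail of 0 descent steps not counted)

4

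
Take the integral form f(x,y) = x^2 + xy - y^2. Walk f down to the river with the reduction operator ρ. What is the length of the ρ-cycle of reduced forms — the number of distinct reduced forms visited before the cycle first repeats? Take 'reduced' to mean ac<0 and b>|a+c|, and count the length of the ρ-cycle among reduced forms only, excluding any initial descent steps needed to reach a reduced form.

D = 5, ⌊√D⌋ = 2
river: ρ → (-1,1,1)
river: ρ → (1,1,-1)
ρ-cycle length = 2 (tail of 0 descent steps not counted)

2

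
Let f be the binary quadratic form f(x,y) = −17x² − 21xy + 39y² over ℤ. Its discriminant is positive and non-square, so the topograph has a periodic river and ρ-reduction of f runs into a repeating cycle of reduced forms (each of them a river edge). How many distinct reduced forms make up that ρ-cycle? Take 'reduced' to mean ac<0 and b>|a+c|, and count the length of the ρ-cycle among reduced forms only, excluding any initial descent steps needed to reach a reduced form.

D = 3093, ⌊√D⌋ = 55
descent: ρ → (39,21,-17)
descent: ρ → (-17,47,13)  [lands on river]
river: ρ → (13,31,-41)
river: ρ → (-41,51,3)
river: ρ → (3,51,-41)
river: ρ → (-41,31,13)
river: ρ → (13,47,-17)
river: ρ → (-17,55,1)
river: ρ → (1,55,-17)
ρ-cycle length = 8 (tail of 2 descent steps not counted)

8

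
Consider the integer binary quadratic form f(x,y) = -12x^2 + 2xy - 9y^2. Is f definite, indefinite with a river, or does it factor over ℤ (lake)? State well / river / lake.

D = b²−4ac = 2² − 4·(-12)·(-9) = -428
D < 0 ⇒ definite ⇒ every region one sign ⇒ single well

well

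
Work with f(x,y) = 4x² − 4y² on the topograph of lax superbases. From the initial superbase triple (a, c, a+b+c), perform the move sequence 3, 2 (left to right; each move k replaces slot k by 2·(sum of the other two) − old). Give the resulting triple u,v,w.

start (4,-4,0) = (f(1,0),f(0,1),f(1,1))
replace slot 3: 2·(4+(-4)) − 0 = 0 → (4,-4,0)
replace slot 2: 2·(4+0) − (-4) = 12 → (4,12,0)

4,12,0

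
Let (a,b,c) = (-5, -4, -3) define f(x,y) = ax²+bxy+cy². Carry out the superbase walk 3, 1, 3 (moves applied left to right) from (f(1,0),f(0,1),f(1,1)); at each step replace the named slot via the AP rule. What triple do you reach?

start (-5,-3,-12) = (f(1,0),f(0,1),f(1,1))
replace slot 3: 2·((-5)+(-3)) − (-12) = -4 → (-5,-3,-4)
replace slot 1: 2·((-3)+(-4)) − (-5) = -9 → (-9,-3,-4)
replace slot 3: 2·((-9)+(-3)) − (-4) = -20 → (-9,-3,-20)

-9,-3,-20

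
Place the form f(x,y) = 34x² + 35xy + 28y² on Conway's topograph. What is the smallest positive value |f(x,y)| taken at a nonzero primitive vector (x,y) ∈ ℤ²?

translate: b→-33 (≡35 mod 68), so (34,35,28)→(34,-33,27)
flip: (34,-33,27)→(27,33,34)
translate: b→-21 (≡33 mod 54), so (27,33,34)→(27,-21,28)
reduced (well bottom): (27,-21,28) with a≤c, −a<b≤a
well minimum = a = 27

27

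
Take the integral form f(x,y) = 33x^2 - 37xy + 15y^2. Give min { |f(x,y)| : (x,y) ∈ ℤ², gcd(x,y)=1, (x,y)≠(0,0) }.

translate: b→29 (≡-37 mod 66), so (33,-37,15)→(33,29,11)
flip: (33,29,11)→(11,-29,33)
translate: b→-7 (≡-29 mod 22), so (11,-29,33)→(11,-7,15)
reduced (well bottom): (11,-7,15) with a≤c, −a<b≤a
well minimum = a = 11

11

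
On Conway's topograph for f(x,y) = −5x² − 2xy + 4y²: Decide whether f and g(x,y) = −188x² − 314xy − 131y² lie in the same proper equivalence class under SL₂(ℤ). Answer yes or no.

D₁ = 84, D₂ = 84
river cycle of f (length 6): (4, 2, -5), (-5, 8, 1), (1, 8, -5), (-5, 2, 4), (4, 6, -3), (-3, 6, 4)
river cycle of g (length 6): (-5, 8, 1), (1, 8, -5), (-5, 2, 4), (4, 6, -3), (-3, 6, 4), (4, 2, -5)
cycles coincide ⇒ equivalent

yes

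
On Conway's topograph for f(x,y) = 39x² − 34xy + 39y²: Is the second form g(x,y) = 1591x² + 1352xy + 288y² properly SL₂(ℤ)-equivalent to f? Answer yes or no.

D₁ = -4928, D₂ = -4928
f: flip: (39,-34,39)→(39,34,39)
f: reduced (well bottom): (39,34,39) with a≤c, −a<b≤a
g: flip: (1591,1352,288)→(288,-1352,1591)
g: translate: b→-200 (≡-1352 mod 576), so (288,-1352,1591)→(288,-200,39)
g: flip: (288,-200,39)→(39,200,288)
g: translate: b→-34 (≡200 mod 78), so (39,200,288)→(39,-34,39)
g: flip: (39,-34,39)→(39,34,39)
g: reduced (well bottom): (39,34,39) with a≤c, −a<b≤a
reduced forms (39, 34, 39) vs (39, 34, 39) ⇒ equivalent

yes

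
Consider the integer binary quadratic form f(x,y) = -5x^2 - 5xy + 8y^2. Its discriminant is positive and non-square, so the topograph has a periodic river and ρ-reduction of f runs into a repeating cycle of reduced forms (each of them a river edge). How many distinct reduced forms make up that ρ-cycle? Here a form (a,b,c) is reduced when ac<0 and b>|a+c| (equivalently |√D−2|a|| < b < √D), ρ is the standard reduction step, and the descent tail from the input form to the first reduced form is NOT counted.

D = 185, ⌊√D⌋ = 13
descent: ρ → (8,5,-5)  [lands on river]
river: ρ → (-5,5,8)
river: ρ → (8,11,-2)
river: ρ → (-2,13,2)
river: ρ → (2,11,-8)
river: ρ → (-8,5,5)
river: ρ → (5,5,-8)
river: ρ → (-8,11,2)
river: ρ → (2,13,-2)
river: ρ → (-2,11,8)
ρ-cycle length = 10 (tail of 1 descent step not counted)

10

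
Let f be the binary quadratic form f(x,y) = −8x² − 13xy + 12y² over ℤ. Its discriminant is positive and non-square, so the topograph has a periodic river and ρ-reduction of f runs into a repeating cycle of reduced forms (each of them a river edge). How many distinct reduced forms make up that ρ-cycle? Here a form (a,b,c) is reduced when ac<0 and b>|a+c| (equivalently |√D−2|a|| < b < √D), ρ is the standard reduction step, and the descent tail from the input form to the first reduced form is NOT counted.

D = 553, ⌊√D⌋ = 23
descent: ρ → (12,13,-8)  [lands on river]
river: ρ → (-8,19,6)
river: ρ → (6,17,-11)
river: ρ → (-11,5,12)
river: ρ → (12,19,-4)
river: ρ → (-4,21,7)
river: ρ → (7,21,-4)
river: ρ → (-4,19,12)
river: ρ → (12,5,-11)
river: ρ → (-11,17,6)
river: ρ → (6,19,-8)
river: ρ → (-8,13,12)
river: ρ → (12,11,-9)
river: ρ → (-9,7,14)
river: ρ → (14,21,-2)
river: ρ → (-2,23,3)
river: ρ → (3,19,-16)
river: ρ → (-16,13,6)
river: ρ → (6,23,-1)
river: ρ → (-1,23,6)
river: ρ → (6,13,-16)
river: ρ → (-16,19,3)
river: ρ → (3,23,-2)
river: ρ → (-2,21,14)
river: ρ → (14,7,-9)
river: ρ → (-9,11,12)
ρ-cycle length = 26 (tail of 1 descent step not counted)

26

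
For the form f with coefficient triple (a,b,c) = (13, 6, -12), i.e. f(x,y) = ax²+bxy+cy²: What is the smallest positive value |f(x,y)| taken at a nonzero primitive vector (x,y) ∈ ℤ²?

river: ρ → (-12,18,7)
river: ρ → (7,24,-3)
river: ρ → (-3,24,7)
river: ρ → (7,18,-12)
river: ρ → (-12,6,13)
river: ρ → (13,20,-5)
river: ρ → (-5,20,13)
river: ρ → (13,6,-12)
closes: descent 0, river 8
min |a| on river = 3

3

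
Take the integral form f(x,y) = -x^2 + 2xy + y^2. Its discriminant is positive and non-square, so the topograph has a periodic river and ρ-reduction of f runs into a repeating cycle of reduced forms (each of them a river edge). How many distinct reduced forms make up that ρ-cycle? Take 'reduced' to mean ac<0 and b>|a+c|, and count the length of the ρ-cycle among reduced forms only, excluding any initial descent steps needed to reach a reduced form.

D = 8, ⌊√D⌋ = 2
river: ρ → (1,2,-1)
river: ρ → (-1,2,1)
ρ-cycle length = 2 (tail of 0 descent steps not counted)

2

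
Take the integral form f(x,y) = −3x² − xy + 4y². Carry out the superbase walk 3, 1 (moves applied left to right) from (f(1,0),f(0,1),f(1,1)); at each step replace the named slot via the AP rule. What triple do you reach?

start (-3,4,0) = (f(1,0),f(0,1),f(1,1))
replace slot 3: 2·((-3)+4) − 0 = 2 → (-3,4,2)
replace slot 1: 2·(4+2) − (-3) = 15 → (15,4,2)

15,4,2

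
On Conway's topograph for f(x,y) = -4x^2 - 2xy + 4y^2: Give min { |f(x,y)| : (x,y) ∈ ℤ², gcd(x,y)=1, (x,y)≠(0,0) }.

descent: ρ → (4,2,-4)  [lands on river]
river: ρ → (-4,6,2)
river: ρ → (2,6,-4)
river: ρ → (-4,2,4)
river: ρ → (4,6,-2)
river: ρ → (-2,6,4)
closes: descent 1, river 6
min |a| on river = 2

2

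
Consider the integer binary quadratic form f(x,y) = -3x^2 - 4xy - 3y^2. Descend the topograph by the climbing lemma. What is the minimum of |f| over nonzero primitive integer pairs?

translate: b→-2 (≡4 mod 6), so (3,4,3)→(3,-2,2)
flip: (3,-2,2)→(2,2,3)
reduced (well bottom): (2,2,3) with a≤c, −a<b≤a
well minimum |f| = |-2| = 2 (negative-definite)

2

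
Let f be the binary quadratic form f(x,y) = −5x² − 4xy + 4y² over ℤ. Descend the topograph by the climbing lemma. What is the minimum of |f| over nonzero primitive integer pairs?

descent: ρ → (4,4,-5)  [lands on river]
river: ρ → (-5,6,3)
river: ρ → (3,6,-5)
river: ρ → (-5,4,4)
closes: descent 1, river 4
min |a| on river = 3

3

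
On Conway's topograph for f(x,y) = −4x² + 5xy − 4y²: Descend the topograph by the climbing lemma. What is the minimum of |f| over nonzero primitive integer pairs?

translate: b→3 (≡-5 mod 8), so (4,-5,4)→(4,3,3)
flip: (4,3,3)→(3,-3,4)
translate: b→3 (≡-3 mod 6), so (3,-3,4)→(3,3,4)
reduced (well bottom): (3,3,4) with a≤c, −a<b≤a
well minimum |f| = |-3| = 3 (negative-definite)

3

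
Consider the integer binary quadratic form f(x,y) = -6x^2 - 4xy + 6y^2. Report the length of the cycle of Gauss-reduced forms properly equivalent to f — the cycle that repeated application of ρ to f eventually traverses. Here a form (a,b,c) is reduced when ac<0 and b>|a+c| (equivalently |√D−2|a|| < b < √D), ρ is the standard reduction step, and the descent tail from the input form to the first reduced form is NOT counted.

D = 160, ⌊√D⌋ = 12
descent: ρ → (6,4,-6)  [lands on river]
river: ρ → (-6,8,4)
river: ρ → (4,8,-6)
river: ρ → (-6,4,6)
river: ρ → (6,8,-4)
river: ρ → (-4,8,6)
ρ-cycle length = 6 (tail of 1 descent step not counted)

6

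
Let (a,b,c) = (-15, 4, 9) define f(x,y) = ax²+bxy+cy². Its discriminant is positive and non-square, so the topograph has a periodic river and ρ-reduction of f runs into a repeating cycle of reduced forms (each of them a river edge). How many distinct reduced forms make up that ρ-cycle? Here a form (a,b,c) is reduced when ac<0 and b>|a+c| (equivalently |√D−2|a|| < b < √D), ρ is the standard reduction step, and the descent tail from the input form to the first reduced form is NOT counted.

D = 556, ⌊√D⌋ = 23
descent: ρ → (9,14,-10)  [lands on river]
river: ρ → (-10,6,13)
river: ρ → (13,20,-3)
river: ρ → (-3,22,6)
river: ρ → (6,14,-15)
river: ρ → (-15,16,5)
river: ρ → (5,14,-18)
river: ρ → (-18,22,1)
river: ρ → (1,22,-18)
river: ρ → (-18,14,5)
river: ρ → (5,16,-15)
river: ρ → (-15,14,6)
river: ρ → (6,22,-3)
river: ρ → (-3,20,13)
river: ρ → (13,6,-10)
river: ρ → (-10,14,9)
river: ρ → (9,22,-2)
river: ρ → (-2,22,9)
ρ-cycle length = 18 (tail of 1 descent step not counted)

18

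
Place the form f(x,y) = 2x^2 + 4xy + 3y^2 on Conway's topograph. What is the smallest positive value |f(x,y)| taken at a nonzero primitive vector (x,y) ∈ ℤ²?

translate: b→0 (≡4 mod 4), so (2,4,3)→(2,0,1)
flip: (2,0,1)→(1,0,2)
reduced (well bottom): (1,0,2) with a≤c, −a<b≤a
well minimum = a = 1

1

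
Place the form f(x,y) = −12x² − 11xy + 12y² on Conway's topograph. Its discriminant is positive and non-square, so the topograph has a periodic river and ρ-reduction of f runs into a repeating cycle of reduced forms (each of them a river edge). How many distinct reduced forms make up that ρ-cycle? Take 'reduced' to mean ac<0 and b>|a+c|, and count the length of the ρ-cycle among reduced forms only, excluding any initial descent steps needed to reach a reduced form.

D = 697, ⌊√D⌋ = 26
descent: ρ → (12,11,-12)  [lands on river]
river: ρ → (-12,13,11)
river: ρ → (11,9,-14)
river: ρ → (-14,19,6)
river: ρ → (6,17,-17)
river: ρ → (-17,17,6)
river: ρ → (6,19,-14)
river: ρ → (-14,9,11)
river: ρ → (11,13,-12)
river: ρ → (-12,11,12)
river: ρ → (12,13,-11)
river: ρ → (-11,9,14)
river: ρ → (14,19,-6)
river: ρ → (-6,17,17)
river: ρ → (17,17,-6)
river: ρ → (-6,19,14)
river: ρ → (14,9,-11)
river: ρ → (-11,13,12)
ρ-cycle length = 18 (tail of 1 descent step not counted)

18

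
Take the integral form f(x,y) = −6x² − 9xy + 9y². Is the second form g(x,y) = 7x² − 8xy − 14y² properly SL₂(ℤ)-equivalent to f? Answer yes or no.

D₁ = 297, D₂ = 456
discriminants differ ⇒ not SL₂(ℤ)-equivalent

no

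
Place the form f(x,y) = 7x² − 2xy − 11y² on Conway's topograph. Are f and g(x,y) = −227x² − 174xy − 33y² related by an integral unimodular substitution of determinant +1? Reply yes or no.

D₁ = 312, D₂ = 312
river cycle of f (length 4): (7, 12, -6), (-6, 12, 7), (7, 16, -2), (-2, 16, 7)
river cycle of g (length 4): (-2, 16, 7), (7, 12, -6), (-6, 12, 7), (7, 16, -2)
cycles coincide ⇒ equivalent

yes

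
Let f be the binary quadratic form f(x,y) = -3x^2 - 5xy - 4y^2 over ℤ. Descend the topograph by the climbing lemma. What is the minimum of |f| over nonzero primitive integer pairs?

translate: b→-1 (≡5 mod 6), so (3,5,4)→(3,-1,2)
flip: (3,-1,2)→(2,1,3)
reduced (well bottom): (2,1,3) with a≤c, −a<b≤a
well minimum |f| = |-2| = 2 (negative-definite)

2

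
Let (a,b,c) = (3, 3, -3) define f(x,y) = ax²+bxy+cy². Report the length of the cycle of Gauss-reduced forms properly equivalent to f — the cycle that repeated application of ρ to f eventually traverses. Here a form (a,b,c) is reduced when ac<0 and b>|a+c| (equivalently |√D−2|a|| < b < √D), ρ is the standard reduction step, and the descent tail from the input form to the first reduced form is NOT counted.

D = 45, ⌊√D⌋ = 6
river: ρ → (-3,3,3)
river: ρ → (3,3,-3)
ρ-cycle length = 2 (tail of 0 descent steps not counted)

2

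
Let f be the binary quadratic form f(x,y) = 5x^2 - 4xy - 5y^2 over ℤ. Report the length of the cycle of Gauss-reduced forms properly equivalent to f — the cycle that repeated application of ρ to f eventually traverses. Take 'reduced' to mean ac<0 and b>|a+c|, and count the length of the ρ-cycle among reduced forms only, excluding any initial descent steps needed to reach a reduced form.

D = 116, ⌊√D⌋ = 10
descent: ρ → (-5,4,5)  [lands on river]
river: ρ → (5,6,-4)
river: ρ → (-4,10,1)
river: ρ → (1,10,-4)
river: ρ → (-4,6,5)
river: ρ → (5,4,-5)
river: ρ → (-5,6,4)
river: ρ → (4,10,-1)
river: ρ → (-1,10,4)
river: ρ → (4,6,-5)
ρ-cycle length = 10 (tail of 1 descent step not counted)

10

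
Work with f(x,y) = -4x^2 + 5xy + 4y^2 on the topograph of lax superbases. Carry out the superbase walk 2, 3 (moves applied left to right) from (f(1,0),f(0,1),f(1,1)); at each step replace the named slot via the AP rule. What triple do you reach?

start (-4,4,5) = (f(1,0),f(0,1),f(1,1))
replace slot 2: 2·((-4)+5) − 4 = -2 → (-4,-2,5)
replace slot 3: 2·((-4)+(-2)) − 5 = -17 → (-4,-2,-17)

-4,-2,-17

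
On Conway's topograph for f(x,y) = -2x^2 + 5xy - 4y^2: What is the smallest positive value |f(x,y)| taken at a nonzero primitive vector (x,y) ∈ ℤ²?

translate: b→-1 (≡-5 mod 4), so (2,-5,4)→(2,-1,1)
flip: (2,-1,1)→(1,1,2)
reduced (well bottom): (1,1,2) with a≤c, −a<b≤a
well minimum |f| = |-1| = 1 (negative-definite)

1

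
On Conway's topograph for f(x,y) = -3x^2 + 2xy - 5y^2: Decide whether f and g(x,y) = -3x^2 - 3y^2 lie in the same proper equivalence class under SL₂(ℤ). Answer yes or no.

D₁ = -56, D₂ = -36
discriminants differ ⇒ not SL₂(ℤ)-equivalent

no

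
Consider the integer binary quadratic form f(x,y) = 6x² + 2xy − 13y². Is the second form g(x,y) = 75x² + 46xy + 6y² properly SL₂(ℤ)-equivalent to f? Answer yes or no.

D₁ = 316, D₂ = 316
river cycle of f (length 6): (6, 14, -5), (-5, 16, 3), (3, 14, -10), (-10, 6, 7), (7, 8, -9), (-9, 10, 6)
river cycle of g (length 6): (6, 14, -5), (-5, 16, 3), (3, 14, -10), (-10, 6, 7), (7, 8, -9), (-9, 10, 6)
cycles coincide ⇒ equivalent

yes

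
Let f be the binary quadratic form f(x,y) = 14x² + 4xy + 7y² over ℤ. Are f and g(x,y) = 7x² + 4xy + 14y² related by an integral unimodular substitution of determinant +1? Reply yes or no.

D₁ = -376, D₂ = -376
f: flip: (14,4,7)→(7,-4,14)
f: reduced (well bottom): (7,-4,14) with a≤c, −a<b≤a
g: reduced (well bottom): (7,4,14) with a≤c, −a<b≤a
reduced forms (7, -4, 14) vs (7, 4, 14) ⇒ inequivalent

no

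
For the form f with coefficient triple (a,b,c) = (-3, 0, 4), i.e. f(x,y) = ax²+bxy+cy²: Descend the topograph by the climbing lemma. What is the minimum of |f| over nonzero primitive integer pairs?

descent: ρ → (4,0,-3)
descent: ρ → (-3,6,1)  [lands on river]
river: ρ → (1,6,-3)
closes: descent 2, river 2
min |a| on river = 1

1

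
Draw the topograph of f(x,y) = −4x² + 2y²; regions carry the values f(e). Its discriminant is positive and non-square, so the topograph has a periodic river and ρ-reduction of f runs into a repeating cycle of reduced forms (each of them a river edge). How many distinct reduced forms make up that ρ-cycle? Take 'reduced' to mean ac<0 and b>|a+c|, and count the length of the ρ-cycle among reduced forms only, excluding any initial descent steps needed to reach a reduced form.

D = 32, ⌊√D⌋ = 5
descent: ρ → (2,4,-2)  [lands on river]
river: ρ → (-2,4,2)
ρ-cycle length = 2 (tail of 1 descent step not counted)

2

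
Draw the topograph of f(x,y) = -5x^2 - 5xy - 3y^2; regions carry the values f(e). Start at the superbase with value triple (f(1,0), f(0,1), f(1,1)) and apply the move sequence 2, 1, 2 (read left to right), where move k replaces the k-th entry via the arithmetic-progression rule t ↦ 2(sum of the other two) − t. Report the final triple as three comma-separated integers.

start (-5,-3,-13) = (f(1,0),f(0,1),f(1,1))
replace slot 2: 2·((-5)+(-13)) − (-3) = -33 → (-5,-33,-13)
replace slot 1: 2·((-33)+(-13)) − (-5) = -87 → (-87,-33,-13)
replace slot 2: 2·((-87)+(-13)) − (-33) = -167 → (-87,-167,-13)

-87,-167,-13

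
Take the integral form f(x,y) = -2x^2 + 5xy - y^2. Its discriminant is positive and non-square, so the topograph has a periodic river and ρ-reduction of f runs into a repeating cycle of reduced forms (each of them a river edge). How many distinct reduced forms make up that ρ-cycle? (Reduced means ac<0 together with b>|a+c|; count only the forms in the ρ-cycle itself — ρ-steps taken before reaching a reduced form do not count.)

D = 17, ⌊√D⌋ = 4
descent: ρ → (-1,3,2)  [lands on river]
river: ρ → (2,1,-2)
river: ρ → (-2,3,1)
river: ρ → (1,3,-2)
river: ρ → (-2,1,2)
river: ρ → (2,3,-1)
ρ-cycle length = 6 (tail of 1 descent step not counted)

6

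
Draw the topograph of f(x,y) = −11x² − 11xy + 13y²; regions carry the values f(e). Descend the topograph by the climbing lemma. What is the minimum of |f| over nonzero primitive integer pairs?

descent: ρ → (13,11,-11)  [lands on river]
river: ρ → (-11,11,13)
river: ρ → (13,15,-9)
river: ρ → (-9,21,7)
river: ρ → (7,21,-9)
river: ρ → (-9,15,13)
closes: descent 1, river 6
min |a| on river = 7

7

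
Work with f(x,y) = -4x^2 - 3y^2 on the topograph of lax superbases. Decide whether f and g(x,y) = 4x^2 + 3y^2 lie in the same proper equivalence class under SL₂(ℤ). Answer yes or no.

D₁ = -48, D₂ = -48
f is negative-definite; reduce −f:
−f: flip: (4,0,3)→(3,0,4)
−f: reduced (well bottom): (3,0,4) with a≤c, −a<b≤a
flip sign back: reduced form of f is (-3,0,-4)
g: flip: (4,0,3)→(3,0,4)
g: reduced (well bottom): (3,0,4) with a≤c, −a<b≤a
reduced forms (-3, 0, -4) vs (3, 0, 4) ⇒ inequivalent

no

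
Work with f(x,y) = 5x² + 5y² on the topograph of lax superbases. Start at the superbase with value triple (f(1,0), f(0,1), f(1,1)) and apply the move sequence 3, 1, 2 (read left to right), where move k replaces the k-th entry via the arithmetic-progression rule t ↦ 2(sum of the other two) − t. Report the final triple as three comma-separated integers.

start (5,5,10) = (f(1,0),f(0,1),f(1,1))
replace slot 3: 2·(5+5) − 10 = 10 → (5,5,10)
replace slot 1: 2·(5+10) − 5 = 25 → (25,5,10)
replace slot 2: 2·(25+10) − 5 = 65 → (25,65,10)

25,65,10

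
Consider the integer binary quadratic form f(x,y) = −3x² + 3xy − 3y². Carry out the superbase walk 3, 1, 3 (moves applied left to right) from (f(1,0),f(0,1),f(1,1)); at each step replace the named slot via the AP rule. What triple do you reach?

start (-3,-3,-3) = (f(1,0),f(0,1),f(1,1))
replace slot 3: 2·((-3)+(-3)) − (-3) = -9 → (-3,-3,-9)
replace slot 1: 2·((-3)+(-9)) − (-3) = -21 → (-21,-3,-9)
replace slot 3: 2·((-21)+(-3)) − (-9) = -39 → (-21,-3,-39)

-21,-3,-39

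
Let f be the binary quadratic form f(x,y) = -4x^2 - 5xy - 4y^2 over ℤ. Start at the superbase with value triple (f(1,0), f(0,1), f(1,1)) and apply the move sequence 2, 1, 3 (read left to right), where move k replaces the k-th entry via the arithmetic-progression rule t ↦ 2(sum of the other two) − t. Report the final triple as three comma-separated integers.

start (-4,-4,-13) = (f(1,0),f(0,1),f(1,1))
replace slot 2: 2·((-4)+(-13)) − (-4) = -30 → (-4,-30,-13)
replace slot 1: 2·((-30)+(-13)) − (-4) = -82 → (-82,-30,-13)
replace slot 3: 2·((-82)+(-30)) − (-13) = -211 → (-82,-30,-211)

-82,-30,-211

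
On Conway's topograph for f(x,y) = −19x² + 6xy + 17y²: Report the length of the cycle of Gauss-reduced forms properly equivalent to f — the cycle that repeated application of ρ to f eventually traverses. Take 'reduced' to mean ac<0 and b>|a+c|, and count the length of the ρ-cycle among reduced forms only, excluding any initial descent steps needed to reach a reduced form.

D = 1328, ⌊√D⌋ = 36
river: ρ → (17,28,-8)
river: ρ → (-8,36,1)
river: ρ → (1,36,-8)
river: ρ → (-8,28,17)
river: ρ → (17,6,-19)
river: ρ → (-19,32,4)
river: ρ → (4,32,-19)
river: ρ → (-19,6,17)
ρ-cycle length = 8 (tail of 0 descent steps not counted)

8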